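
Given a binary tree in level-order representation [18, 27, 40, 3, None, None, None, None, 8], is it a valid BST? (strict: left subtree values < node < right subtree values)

Level-order array: [18, 27, 40, 3, None, None, None, None, 8]
Validate using subtree bounds (lo, hi): at each node, require lo < value < hi,
then recurse left with hi=value and right with lo=value.
Preorder trace (stopping at first violation):
  at node 18 with bounds (-inf, +inf): OK
  at node 27 with bounds (-inf, 18): VIOLATION
Node 27 violates its bound: not (-inf < 27 < 18).
Result: Not a valid BST


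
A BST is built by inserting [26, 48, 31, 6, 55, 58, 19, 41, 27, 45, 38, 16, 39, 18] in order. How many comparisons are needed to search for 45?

Search path for 45: 26 -> 48 -> 31 -> 41 -> 45
Found: True
Comparisons: 5


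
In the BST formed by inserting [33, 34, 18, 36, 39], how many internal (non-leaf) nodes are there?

Tree built from: [33, 34, 18, 36, 39]
Tree (level-order array): [33, 18, 34, None, None, None, 36, None, 39]
Rule: An internal node has at least one child.
Per-node child counts:
  node 33: 2 child(ren)
  node 18: 0 child(ren)
  node 34: 1 child(ren)
  node 36: 1 child(ren)
  node 39: 0 child(ren)
Matching nodes: [33, 34, 36]
Count of internal (non-leaf) nodes: 3


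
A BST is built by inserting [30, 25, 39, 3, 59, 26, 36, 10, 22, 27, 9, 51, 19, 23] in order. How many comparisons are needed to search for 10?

Search path for 10: 30 -> 25 -> 3 -> 10
Found: True
Comparisons: 4


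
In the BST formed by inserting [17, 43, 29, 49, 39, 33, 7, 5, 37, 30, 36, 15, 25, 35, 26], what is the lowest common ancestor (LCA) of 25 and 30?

Tree insertion order: [17, 43, 29, 49, 39, 33, 7, 5, 37, 30, 36, 15, 25, 35, 26]
Tree (level-order array): [17, 7, 43, 5, 15, 29, 49, None, None, None, None, 25, 39, None, None, None, 26, 33, None, None, None, 30, 37, None, None, 36, None, 35]
In a BST, the LCA of p=25, q=30 is the first node v on the
root-to-leaf path with p <= v <= q (go left if both < v, right if both > v).
Walk from root:
  at 17: both 25 and 30 > 17, go right
  at 43: both 25 and 30 < 43, go left
  at 29: 25 <= 29 <= 30, this is the LCA
LCA = 29


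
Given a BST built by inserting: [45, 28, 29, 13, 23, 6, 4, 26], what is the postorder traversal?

Tree insertion order: [45, 28, 29, 13, 23, 6, 4, 26]
Tree (level-order array): [45, 28, None, 13, 29, 6, 23, None, None, 4, None, None, 26]
Postorder traversal: [4, 6, 26, 23, 13, 29, 28, 45]


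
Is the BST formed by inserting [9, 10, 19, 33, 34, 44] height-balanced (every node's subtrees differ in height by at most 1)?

Tree (level-order array): [9, None, 10, None, 19, None, 33, None, 34, None, 44]
Definition: a tree is height-balanced if, at every node, |h(left) - h(right)| <= 1 (empty subtree has height -1).
Bottom-up per-node check:
  node 44: h_left=-1, h_right=-1, diff=0 [OK], height=0
  node 34: h_left=-1, h_right=0, diff=1 [OK], height=1
  node 33: h_left=-1, h_right=1, diff=2 [FAIL (|-1-1|=2 > 1)], height=2
  node 19: h_left=-1, h_right=2, diff=3 [FAIL (|-1-2|=3 > 1)], height=3
  node 10: h_left=-1, h_right=3, diff=4 [FAIL (|-1-3|=4 > 1)], height=4
  node 9: h_left=-1, h_right=4, diff=5 [FAIL (|-1-4|=5 > 1)], height=5
Node 33 violates the condition: |-1 - 1| = 2 > 1.
Result: Not balanced


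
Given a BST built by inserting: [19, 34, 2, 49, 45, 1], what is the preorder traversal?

Tree insertion order: [19, 34, 2, 49, 45, 1]
Tree (level-order array): [19, 2, 34, 1, None, None, 49, None, None, 45]
Preorder traversal: [19, 2, 1, 34, 49, 45]


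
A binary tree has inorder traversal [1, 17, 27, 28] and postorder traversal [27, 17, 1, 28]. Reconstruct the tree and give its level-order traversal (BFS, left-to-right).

Inorder:   [1, 17, 27, 28]
Postorder: [27, 17, 1, 28]
Algorithm: postorder visits root last, so walk postorder right-to-left;
each value is the root of the current inorder slice — split it at that
value, recurse on the right subtree first, then the left.
Recursive splits:
  root=28; inorder splits into left=[1, 17, 27], right=[]
  root=1; inorder splits into left=[], right=[17, 27]
  root=17; inorder splits into left=[], right=[27]
  root=27; inorder splits into left=[], right=[]
Reconstructed level-order: [28, 1, 17, 27]


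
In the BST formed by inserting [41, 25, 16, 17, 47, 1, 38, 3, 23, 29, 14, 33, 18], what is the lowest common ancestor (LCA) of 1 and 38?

Tree insertion order: [41, 25, 16, 17, 47, 1, 38, 3, 23, 29, 14, 33, 18]
Tree (level-order array): [41, 25, 47, 16, 38, None, None, 1, 17, 29, None, None, 3, None, 23, None, 33, None, 14, 18]
In a BST, the LCA of p=1, q=38 is the first node v on the
root-to-leaf path with p <= v <= q (go left if both < v, right if both > v).
Walk from root:
  at 41: both 1 and 38 < 41, go left
  at 25: 1 <= 25 <= 38, this is the LCA
LCA = 25


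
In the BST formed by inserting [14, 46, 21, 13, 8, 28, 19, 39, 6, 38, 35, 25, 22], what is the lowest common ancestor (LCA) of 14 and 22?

Tree insertion order: [14, 46, 21, 13, 8, 28, 19, 39, 6, 38, 35, 25, 22]
Tree (level-order array): [14, 13, 46, 8, None, 21, None, 6, None, 19, 28, None, None, None, None, 25, 39, 22, None, 38, None, None, None, 35]
In a BST, the LCA of p=14, q=22 is the first node v on the
root-to-leaf path with p <= v <= q (go left if both < v, right if both > v).
Walk from root:
  at 14: 14 <= 14 <= 22, this is the LCA
LCA = 14


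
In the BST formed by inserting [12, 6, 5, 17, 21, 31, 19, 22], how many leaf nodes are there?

Tree built from: [12, 6, 5, 17, 21, 31, 19, 22]
Tree (level-order array): [12, 6, 17, 5, None, None, 21, None, None, 19, 31, None, None, 22]
Rule: A leaf has 0 children.
Per-node child counts:
  node 12: 2 child(ren)
  node 6: 1 child(ren)
  node 5: 0 child(ren)
  node 17: 1 child(ren)
  node 21: 2 child(ren)
  node 19: 0 child(ren)
  node 31: 1 child(ren)
  node 22: 0 child(ren)
Matching nodes: [5, 19, 22]
Count of leaf nodes: 3


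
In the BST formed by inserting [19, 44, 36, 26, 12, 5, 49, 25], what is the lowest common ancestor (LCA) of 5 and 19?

Tree insertion order: [19, 44, 36, 26, 12, 5, 49, 25]
Tree (level-order array): [19, 12, 44, 5, None, 36, 49, None, None, 26, None, None, None, 25]
In a BST, the LCA of p=5, q=19 is the first node v on the
root-to-leaf path with p <= v <= q (go left if both < v, right if both > v).
Walk from root:
  at 19: 5 <= 19 <= 19, this is the LCA
LCA = 19


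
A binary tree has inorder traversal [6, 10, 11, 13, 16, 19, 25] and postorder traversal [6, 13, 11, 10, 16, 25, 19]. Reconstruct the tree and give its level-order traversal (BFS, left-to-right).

Inorder:   [6, 10, 11, 13, 16, 19, 25]
Postorder: [6, 13, 11, 10, 16, 25, 19]
Algorithm: postorder visits root last, so walk postorder right-to-left;
each value is the root of the current inorder slice — split it at that
value, recurse on the right subtree first, then the left.
Recursive splits:
  root=19; inorder splits into left=[6, 10, 11, 13, 16], right=[25]
  root=25; inorder splits into left=[], right=[]
  root=16; inorder splits into left=[6, 10, 11, 13], right=[]
  root=10; inorder splits into left=[6], right=[11, 13]
  root=11; inorder splits into left=[], right=[13]
  root=13; inorder splits into left=[], right=[]
  root=6; inorder splits into left=[], right=[]
Reconstructed level-order: [19, 16, 25, 10, 6, 11, 13]


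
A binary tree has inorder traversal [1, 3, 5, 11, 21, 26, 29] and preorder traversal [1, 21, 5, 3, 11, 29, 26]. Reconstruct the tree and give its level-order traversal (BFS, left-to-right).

Inorder:  [1, 3, 5, 11, 21, 26, 29]
Preorder: [1, 21, 5, 3, 11, 29, 26]
Algorithm: preorder visits root first, so consume preorder in order;
for each root, split the current inorder slice at that value into
left-subtree inorder and right-subtree inorder, then recurse.
Recursive splits:
  root=1; inorder splits into left=[], right=[3, 5, 11, 21, 26, 29]
  root=21; inorder splits into left=[3, 5, 11], right=[26, 29]
  root=5; inorder splits into left=[3], right=[11]
  root=3; inorder splits into left=[], right=[]
  root=11; inorder splits into left=[], right=[]
  root=29; inorder splits into left=[26], right=[]
  root=26; inorder splits into left=[], right=[]
Reconstructed level-order: [1, 21, 5, 29, 3, 11, 26]


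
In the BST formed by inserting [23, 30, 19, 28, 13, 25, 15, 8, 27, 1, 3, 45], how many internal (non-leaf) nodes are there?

Tree built from: [23, 30, 19, 28, 13, 25, 15, 8, 27, 1, 3, 45]
Tree (level-order array): [23, 19, 30, 13, None, 28, 45, 8, 15, 25, None, None, None, 1, None, None, None, None, 27, None, 3]
Rule: An internal node has at least one child.
Per-node child counts:
  node 23: 2 child(ren)
  node 19: 1 child(ren)
  node 13: 2 child(ren)
  node 8: 1 child(ren)
  node 1: 1 child(ren)
  node 3: 0 child(ren)
  node 15: 0 child(ren)
  node 30: 2 child(ren)
  node 28: 1 child(ren)
  node 25: 1 child(ren)
  node 27: 0 child(ren)
  node 45: 0 child(ren)
Matching nodes: [23, 19, 13, 8, 1, 30, 28, 25]
Count of internal (non-leaf) nodes: 8


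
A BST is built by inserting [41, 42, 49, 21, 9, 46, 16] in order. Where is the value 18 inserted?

Starting tree (level order): [41, 21, 42, 9, None, None, 49, None, 16, 46]
Insertion path: 41 -> 21 -> 9 -> 16
Result: insert 18 as right child of 16
Final tree (level order): [41, 21, 42, 9, None, None, 49, None, 16, 46, None, None, 18]


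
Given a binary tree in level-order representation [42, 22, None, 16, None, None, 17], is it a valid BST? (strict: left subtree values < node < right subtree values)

Level-order array: [42, 22, None, 16, None, None, 17]
Validate using subtree bounds (lo, hi): at each node, require lo < value < hi,
then recurse left with hi=value and right with lo=value.
Preorder trace (stopping at first violation):
  at node 42 with bounds (-inf, +inf): OK
  at node 22 with bounds (-inf, 42): OK
  at node 16 with bounds (-inf, 22): OK
  at node 17 with bounds (16, 22): OK
No violation found at any node.
Result: Valid BST


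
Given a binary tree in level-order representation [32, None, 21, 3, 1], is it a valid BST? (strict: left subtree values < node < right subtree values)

Level-order array: [32, None, 21, 3, 1]
Validate using subtree bounds (lo, hi): at each node, require lo < value < hi,
then recurse left with hi=value and right with lo=value.
Preorder trace (stopping at first violation):
  at node 32 with bounds (-inf, +inf): OK
  at node 21 with bounds (32, +inf): VIOLATION
Node 21 violates its bound: not (32 < 21 < +inf).
Result: Not a valid BST


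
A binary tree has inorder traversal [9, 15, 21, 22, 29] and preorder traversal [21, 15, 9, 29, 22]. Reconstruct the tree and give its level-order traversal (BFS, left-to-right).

Inorder:  [9, 15, 21, 22, 29]
Preorder: [21, 15, 9, 29, 22]
Algorithm: preorder visits root first, so consume preorder in order;
for each root, split the current inorder slice at that value into
left-subtree inorder and right-subtree inorder, then recurse.
Recursive splits:
  root=21; inorder splits into left=[9, 15], right=[22, 29]
  root=15; inorder splits into left=[9], right=[]
  root=9; inorder splits into left=[], right=[]
  root=29; inorder splits into left=[22], right=[]
  root=22; inorder splits into left=[], right=[]
Reconstructed level-order: [21, 15, 29, 9, 22]


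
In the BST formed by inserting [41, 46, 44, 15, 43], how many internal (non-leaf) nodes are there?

Tree built from: [41, 46, 44, 15, 43]
Tree (level-order array): [41, 15, 46, None, None, 44, None, 43]
Rule: An internal node has at least one child.
Per-node child counts:
  node 41: 2 child(ren)
  node 15: 0 child(ren)
  node 46: 1 child(ren)
  node 44: 1 child(ren)
  node 43: 0 child(ren)
Matching nodes: [41, 46, 44]
Count of internal (non-leaf) nodes: 3


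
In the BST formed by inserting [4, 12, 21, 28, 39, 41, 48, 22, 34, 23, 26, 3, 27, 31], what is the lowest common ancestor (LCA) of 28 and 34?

Tree insertion order: [4, 12, 21, 28, 39, 41, 48, 22, 34, 23, 26, 3, 27, 31]
Tree (level-order array): [4, 3, 12, None, None, None, 21, None, 28, 22, 39, None, 23, 34, 41, None, 26, 31, None, None, 48, None, 27]
In a BST, the LCA of p=28, q=34 is the first node v on the
root-to-leaf path with p <= v <= q (go left if both < v, right if both > v).
Walk from root:
  at 4: both 28 and 34 > 4, go right
  at 12: both 28 and 34 > 12, go right
  at 21: both 28 and 34 > 21, go right
  at 28: 28 <= 28 <= 34, this is the LCA
LCA = 28


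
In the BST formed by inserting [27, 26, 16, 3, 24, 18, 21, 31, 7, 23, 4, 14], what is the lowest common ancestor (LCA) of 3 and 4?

Tree insertion order: [27, 26, 16, 3, 24, 18, 21, 31, 7, 23, 4, 14]
Tree (level-order array): [27, 26, 31, 16, None, None, None, 3, 24, None, 7, 18, None, 4, 14, None, 21, None, None, None, None, None, 23]
In a BST, the LCA of p=3, q=4 is the first node v on the
root-to-leaf path with p <= v <= q (go left if both < v, right if both > v).
Walk from root:
  at 27: both 3 and 4 < 27, go left
  at 26: both 3 and 4 < 26, go left
  at 16: both 3 and 4 < 16, go left
  at 3: 3 <= 3 <= 4, this is the LCA
LCA = 3


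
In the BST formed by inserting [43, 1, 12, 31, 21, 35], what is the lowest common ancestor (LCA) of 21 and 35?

Tree insertion order: [43, 1, 12, 31, 21, 35]
Tree (level-order array): [43, 1, None, None, 12, None, 31, 21, 35]
In a BST, the LCA of p=21, q=35 is the first node v on the
root-to-leaf path with p <= v <= q (go left if both < v, right if both > v).
Walk from root:
  at 43: both 21 and 35 < 43, go left
  at 1: both 21 and 35 > 1, go right
  at 12: both 21 and 35 > 12, go right
  at 31: 21 <= 31 <= 35, this is the LCA
LCA = 31


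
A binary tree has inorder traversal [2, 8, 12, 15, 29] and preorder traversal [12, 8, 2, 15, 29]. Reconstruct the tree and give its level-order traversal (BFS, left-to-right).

Inorder:  [2, 8, 12, 15, 29]
Preorder: [12, 8, 2, 15, 29]
Algorithm: preorder visits root first, so consume preorder in order;
for each root, split the current inorder slice at that value into
left-subtree inorder and right-subtree inorder, then recurse.
Recursive splits:
  root=12; inorder splits into left=[2, 8], right=[15, 29]
  root=8; inorder splits into left=[2], right=[]
  root=2; inorder splits into left=[], right=[]
  root=15; inorder splits into left=[], right=[29]
  root=29; inorder splits into left=[], right=[]
Reconstructed level-order: [12, 8, 15, 2, 29]


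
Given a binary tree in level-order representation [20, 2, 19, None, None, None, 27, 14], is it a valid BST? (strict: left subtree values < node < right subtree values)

Level-order array: [20, 2, 19, None, None, None, 27, 14]
Validate using subtree bounds (lo, hi): at each node, require lo < value < hi,
then recurse left with hi=value and right with lo=value.
Preorder trace (stopping at first violation):
  at node 20 with bounds (-inf, +inf): OK
  at node 2 with bounds (-inf, 20): OK
  at node 19 with bounds (20, +inf): VIOLATION
Node 19 violates its bound: not (20 < 19 < +inf).
Result: Not a valid BST


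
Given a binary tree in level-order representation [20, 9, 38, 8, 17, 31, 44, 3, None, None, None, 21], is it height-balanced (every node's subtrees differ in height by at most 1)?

Tree (level-order array): [20, 9, 38, 8, 17, 31, 44, 3, None, None, None, 21]
Definition: a tree is height-balanced if, at every node, |h(left) - h(right)| <= 1 (empty subtree has height -1).
Bottom-up per-node check:
  node 3: h_left=-1, h_right=-1, diff=0 [OK], height=0
  node 8: h_left=0, h_right=-1, diff=1 [OK], height=1
  node 17: h_left=-1, h_right=-1, diff=0 [OK], height=0
  node 9: h_left=1, h_right=0, diff=1 [OK], height=2
  node 21: h_left=-1, h_right=-1, diff=0 [OK], height=0
  node 31: h_left=0, h_right=-1, diff=1 [OK], height=1
  node 44: h_left=-1, h_right=-1, diff=0 [OK], height=0
  node 38: h_left=1, h_right=0, diff=1 [OK], height=2
  node 20: h_left=2, h_right=2, diff=0 [OK], height=3
All nodes satisfy the balance condition.
Result: Balanced


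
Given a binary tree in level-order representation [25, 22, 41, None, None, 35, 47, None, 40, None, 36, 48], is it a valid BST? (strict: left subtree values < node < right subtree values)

Level-order array: [25, 22, 41, None, None, 35, 47, None, 40, None, 36, 48]
Validate using subtree bounds (lo, hi): at each node, require lo < value < hi,
then recurse left with hi=value and right with lo=value.
Preorder trace (stopping at first violation):
  at node 25 with bounds (-inf, +inf): OK
  at node 22 with bounds (-inf, 25): OK
  at node 41 with bounds (25, +inf): OK
  at node 35 with bounds (25, 41): OK
  at node 40 with bounds (35, 41): OK
  at node 48 with bounds (35, 40): VIOLATION
Node 48 violates its bound: not (35 < 48 < 40).
Result: Not a valid BST


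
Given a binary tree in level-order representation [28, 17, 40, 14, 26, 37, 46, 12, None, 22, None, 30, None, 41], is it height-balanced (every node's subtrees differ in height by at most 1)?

Tree (level-order array): [28, 17, 40, 14, 26, 37, 46, 12, None, 22, None, 30, None, 41]
Definition: a tree is height-balanced if, at every node, |h(left) - h(right)| <= 1 (empty subtree has height -1).
Bottom-up per-node check:
  node 12: h_left=-1, h_right=-1, diff=0 [OK], height=0
  node 14: h_left=0, h_right=-1, diff=1 [OK], height=1
  node 22: h_left=-1, h_right=-1, diff=0 [OK], height=0
  node 26: h_left=0, h_right=-1, diff=1 [OK], height=1
  node 17: h_left=1, h_right=1, diff=0 [OK], height=2
  node 30: h_left=-1, h_right=-1, diff=0 [OK], height=0
  node 37: h_left=0, h_right=-1, diff=1 [OK], height=1
  node 41: h_left=-1, h_right=-1, diff=0 [OK], height=0
  node 46: h_left=0, h_right=-1, diff=1 [OK], height=1
  node 40: h_left=1, h_right=1, diff=0 [OK], height=2
  node 28: h_left=2, h_right=2, diff=0 [OK], height=3
All nodes satisfy the balance condition.
Result: Balanced


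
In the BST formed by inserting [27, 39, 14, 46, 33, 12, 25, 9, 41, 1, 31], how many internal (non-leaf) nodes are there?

Tree built from: [27, 39, 14, 46, 33, 12, 25, 9, 41, 1, 31]
Tree (level-order array): [27, 14, 39, 12, 25, 33, 46, 9, None, None, None, 31, None, 41, None, 1]
Rule: An internal node has at least one child.
Per-node child counts:
  node 27: 2 child(ren)
  node 14: 2 child(ren)
  node 12: 1 child(ren)
  node 9: 1 child(ren)
  node 1: 0 child(ren)
  node 25: 0 child(ren)
  node 39: 2 child(ren)
  node 33: 1 child(ren)
  node 31: 0 child(ren)
  node 46: 1 child(ren)
  node 41: 0 child(ren)
Matching nodes: [27, 14, 12, 9, 39, 33, 46]
Count of internal (non-leaf) nodes: 7


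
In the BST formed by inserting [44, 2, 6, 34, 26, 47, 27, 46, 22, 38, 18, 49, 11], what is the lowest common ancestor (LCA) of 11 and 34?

Tree insertion order: [44, 2, 6, 34, 26, 47, 27, 46, 22, 38, 18, 49, 11]
Tree (level-order array): [44, 2, 47, None, 6, 46, 49, None, 34, None, None, None, None, 26, 38, 22, 27, None, None, 18, None, None, None, 11]
In a BST, the LCA of p=11, q=34 is the first node v on the
root-to-leaf path with p <= v <= q (go left if both < v, right if both > v).
Walk from root:
  at 44: both 11 and 34 < 44, go left
  at 2: both 11 and 34 > 2, go right
  at 6: both 11 and 34 > 6, go right
  at 34: 11 <= 34 <= 34, this is the LCA
LCA = 34


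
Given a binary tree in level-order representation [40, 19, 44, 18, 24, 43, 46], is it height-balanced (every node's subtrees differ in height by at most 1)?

Tree (level-order array): [40, 19, 44, 18, 24, 43, 46]
Definition: a tree is height-balanced if, at every node, |h(left) - h(right)| <= 1 (empty subtree has height -1).
Bottom-up per-node check:
  node 18: h_left=-1, h_right=-1, diff=0 [OK], height=0
  node 24: h_left=-1, h_right=-1, diff=0 [OK], height=0
  node 19: h_left=0, h_right=0, diff=0 [OK], height=1
  node 43: h_left=-1, h_right=-1, diff=0 [OK], height=0
  node 46: h_left=-1, h_right=-1, diff=0 [OK], height=0
  node 44: h_left=0, h_right=0, diff=0 [OK], height=1
  node 40: h_left=1, h_right=1, diff=0 [OK], height=2
All nodes satisfy the balance condition.
Result: Balanced


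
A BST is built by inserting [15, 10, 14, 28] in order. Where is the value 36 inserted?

Starting tree (level order): [15, 10, 28, None, 14]
Insertion path: 15 -> 28
Result: insert 36 as right child of 28
Final tree (level order): [15, 10, 28, None, 14, None, 36]


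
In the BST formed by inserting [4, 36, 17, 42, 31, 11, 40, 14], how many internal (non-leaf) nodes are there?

Tree built from: [4, 36, 17, 42, 31, 11, 40, 14]
Tree (level-order array): [4, None, 36, 17, 42, 11, 31, 40, None, None, 14]
Rule: An internal node has at least one child.
Per-node child counts:
  node 4: 1 child(ren)
  node 36: 2 child(ren)
  node 17: 2 child(ren)
  node 11: 1 child(ren)
  node 14: 0 child(ren)
  node 31: 0 child(ren)
  node 42: 1 child(ren)
  node 40: 0 child(ren)
Matching nodes: [4, 36, 17, 11, 42]
Count of internal (non-leaf) nodes: 5


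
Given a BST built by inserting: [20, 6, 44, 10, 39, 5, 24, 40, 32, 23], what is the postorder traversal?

Tree insertion order: [20, 6, 44, 10, 39, 5, 24, 40, 32, 23]
Tree (level-order array): [20, 6, 44, 5, 10, 39, None, None, None, None, None, 24, 40, 23, 32]
Postorder traversal: [5, 10, 6, 23, 32, 24, 40, 39, 44, 20]


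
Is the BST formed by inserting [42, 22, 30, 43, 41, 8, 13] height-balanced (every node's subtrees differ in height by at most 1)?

Tree (level-order array): [42, 22, 43, 8, 30, None, None, None, 13, None, 41]
Definition: a tree is height-balanced if, at every node, |h(left) - h(right)| <= 1 (empty subtree has height -1).
Bottom-up per-node check:
  node 13: h_left=-1, h_right=-1, diff=0 [OK], height=0
  node 8: h_left=-1, h_right=0, diff=1 [OK], height=1
  node 41: h_left=-1, h_right=-1, diff=0 [OK], height=0
  node 30: h_left=-1, h_right=0, diff=1 [OK], height=1
  node 22: h_left=1, h_right=1, diff=0 [OK], height=2
  node 43: h_left=-1, h_right=-1, diff=0 [OK], height=0
  node 42: h_left=2, h_right=0, diff=2 [FAIL (|2-0|=2 > 1)], height=3
Node 42 violates the condition: |2 - 0| = 2 > 1.
Result: Not balanced


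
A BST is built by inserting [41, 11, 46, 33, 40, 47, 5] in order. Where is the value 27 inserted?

Starting tree (level order): [41, 11, 46, 5, 33, None, 47, None, None, None, 40]
Insertion path: 41 -> 11 -> 33
Result: insert 27 as left child of 33
Final tree (level order): [41, 11, 46, 5, 33, None, 47, None, None, 27, 40]


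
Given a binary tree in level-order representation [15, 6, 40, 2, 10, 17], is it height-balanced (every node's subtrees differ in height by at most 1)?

Tree (level-order array): [15, 6, 40, 2, 10, 17]
Definition: a tree is height-balanced if, at every node, |h(left) - h(right)| <= 1 (empty subtree has height -1).
Bottom-up per-node check:
  node 2: h_left=-1, h_right=-1, diff=0 [OK], height=0
  node 10: h_left=-1, h_right=-1, diff=0 [OK], height=0
  node 6: h_left=0, h_right=0, diff=0 [OK], height=1
  node 17: h_left=-1, h_right=-1, diff=0 [OK], height=0
  node 40: h_left=0, h_right=-1, diff=1 [OK], height=1
  node 15: h_left=1, h_right=1, diff=0 [OK], height=2
All nodes satisfy the balance condition.
Result: Balanced


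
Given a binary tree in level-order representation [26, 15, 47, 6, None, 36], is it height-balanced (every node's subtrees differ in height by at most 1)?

Tree (level-order array): [26, 15, 47, 6, None, 36]
Definition: a tree is height-balanced if, at every node, |h(left) - h(right)| <= 1 (empty subtree has height -1).
Bottom-up per-node check:
  node 6: h_left=-1, h_right=-1, diff=0 [OK], height=0
  node 15: h_left=0, h_right=-1, diff=1 [OK], height=1
  node 36: h_left=-1, h_right=-1, diff=0 [OK], height=0
  node 47: h_left=0, h_right=-1, diff=1 [OK], height=1
  node 26: h_left=1, h_right=1, diff=0 [OK], height=2
All nodes satisfy the balance condition.
Result: Balanced


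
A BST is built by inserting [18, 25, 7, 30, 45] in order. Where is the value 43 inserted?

Starting tree (level order): [18, 7, 25, None, None, None, 30, None, 45]
Insertion path: 18 -> 25 -> 30 -> 45
Result: insert 43 as left child of 45
Final tree (level order): [18, 7, 25, None, None, None, 30, None, 45, 43]


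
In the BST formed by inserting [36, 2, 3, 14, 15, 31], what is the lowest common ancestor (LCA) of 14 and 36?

Tree insertion order: [36, 2, 3, 14, 15, 31]
Tree (level-order array): [36, 2, None, None, 3, None, 14, None, 15, None, 31]
In a BST, the LCA of p=14, q=36 is the first node v on the
root-to-leaf path with p <= v <= q (go left if both < v, right if both > v).
Walk from root:
  at 36: 14 <= 36 <= 36, this is the LCA
LCA = 36


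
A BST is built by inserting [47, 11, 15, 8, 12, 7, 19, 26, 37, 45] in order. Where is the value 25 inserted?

Starting tree (level order): [47, 11, None, 8, 15, 7, None, 12, 19, None, None, None, None, None, 26, None, 37, None, 45]
Insertion path: 47 -> 11 -> 15 -> 19 -> 26
Result: insert 25 as left child of 26
Final tree (level order): [47, 11, None, 8, 15, 7, None, 12, 19, None, None, None, None, None, 26, 25, 37, None, None, None, 45]


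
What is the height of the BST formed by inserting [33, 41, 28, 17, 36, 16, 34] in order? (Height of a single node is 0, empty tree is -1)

Insertion order: [33, 41, 28, 17, 36, 16, 34]
Tree (level-order array): [33, 28, 41, 17, None, 36, None, 16, None, 34]
Compute height bottom-up (empty subtree = -1):
  height(16) = 1 + max(-1, -1) = 0
  height(17) = 1 + max(0, -1) = 1
  height(28) = 1 + max(1, -1) = 2
  height(34) = 1 + max(-1, -1) = 0
  height(36) = 1 + max(0, -1) = 1
  height(41) = 1 + max(1, -1) = 2
  height(33) = 1 + max(2, 2) = 3
Height = 3


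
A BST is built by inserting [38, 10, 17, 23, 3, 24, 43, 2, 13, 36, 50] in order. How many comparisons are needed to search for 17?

Search path for 17: 38 -> 10 -> 17
Found: True
Comparisons: 3


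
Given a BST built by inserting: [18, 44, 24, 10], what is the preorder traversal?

Tree insertion order: [18, 44, 24, 10]
Tree (level-order array): [18, 10, 44, None, None, 24]
Preorder traversal: [18, 10, 44, 24]


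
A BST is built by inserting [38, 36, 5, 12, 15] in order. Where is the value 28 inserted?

Starting tree (level order): [38, 36, None, 5, None, None, 12, None, 15]
Insertion path: 38 -> 36 -> 5 -> 12 -> 15
Result: insert 28 as right child of 15
Final tree (level order): [38, 36, None, 5, None, None, 12, None, 15, None, 28]


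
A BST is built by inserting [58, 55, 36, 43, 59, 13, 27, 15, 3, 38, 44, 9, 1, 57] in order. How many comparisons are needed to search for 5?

Search path for 5: 58 -> 55 -> 36 -> 13 -> 3 -> 9
Found: False
Comparisons: 6


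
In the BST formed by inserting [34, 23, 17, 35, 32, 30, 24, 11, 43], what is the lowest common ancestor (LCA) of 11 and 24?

Tree insertion order: [34, 23, 17, 35, 32, 30, 24, 11, 43]
Tree (level-order array): [34, 23, 35, 17, 32, None, 43, 11, None, 30, None, None, None, None, None, 24]
In a BST, the LCA of p=11, q=24 is the first node v on the
root-to-leaf path with p <= v <= q (go left if both < v, right if both > v).
Walk from root:
  at 34: both 11 and 24 < 34, go left
  at 23: 11 <= 23 <= 24, this is the LCA
LCA = 23


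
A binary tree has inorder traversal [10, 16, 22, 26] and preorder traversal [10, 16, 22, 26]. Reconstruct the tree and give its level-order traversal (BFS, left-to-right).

Inorder:  [10, 16, 22, 26]
Preorder: [10, 16, 22, 26]
Algorithm: preorder visits root first, so consume preorder in order;
for each root, split the current inorder slice at that value into
left-subtree inorder and right-subtree inorder, then recurse.
Recursive splits:
  root=10; inorder splits into left=[], right=[16, 22, 26]
  root=16; inorder splits into left=[], right=[22, 26]
  root=22; inorder splits into left=[], right=[26]
  root=26; inorder splits into left=[], right=[]
Reconstructed level-order: [10, 16, 22, 26]


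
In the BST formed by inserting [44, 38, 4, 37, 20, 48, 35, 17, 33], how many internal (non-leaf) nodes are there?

Tree built from: [44, 38, 4, 37, 20, 48, 35, 17, 33]
Tree (level-order array): [44, 38, 48, 4, None, None, None, None, 37, 20, None, 17, 35, None, None, 33]
Rule: An internal node has at least one child.
Per-node child counts:
  node 44: 2 child(ren)
  node 38: 1 child(ren)
  node 4: 1 child(ren)
  node 37: 1 child(ren)
  node 20: 2 child(ren)
  node 17: 0 child(ren)
  node 35: 1 child(ren)
  node 33: 0 child(ren)
  node 48: 0 child(ren)
Matching nodes: [44, 38, 4, 37, 20, 35]
Count of internal (non-leaf) nodes: 6


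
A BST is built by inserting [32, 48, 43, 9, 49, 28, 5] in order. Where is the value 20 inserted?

Starting tree (level order): [32, 9, 48, 5, 28, 43, 49]
Insertion path: 32 -> 9 -> 28
Result: insert 20 as left child of 28
Final tree (level order): [32, 9, 48, 5, 28, 43, 49, None, None, 20]


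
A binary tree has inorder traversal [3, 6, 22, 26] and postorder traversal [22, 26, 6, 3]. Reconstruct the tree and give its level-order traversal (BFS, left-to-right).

Inorder:   [3, 6, 22, 26]
Postorder: [22, 26, 6, 3]
Algorithm: postorder visits root last, so walk postorder right-to-left;
each value is the root of the current inorder slice — split it at that
value, recurse on the right subtree first, then the left.
Recursive splits:
  root=3; inorder splits into left=[], right=[6, 22, 26]
  root=6; inorder splits into left=[], right=[22, 26]
  root=26; inorder splits into left=[22], right=[]
  root=22; inorder splits into left=[], right=[]
Reconstructed level-order: [3, 6, 26, 22]


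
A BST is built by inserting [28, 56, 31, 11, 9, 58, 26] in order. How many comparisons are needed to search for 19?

Search path for 19: 28 -> 11 -> 26
Found: False
Comparisons: 3


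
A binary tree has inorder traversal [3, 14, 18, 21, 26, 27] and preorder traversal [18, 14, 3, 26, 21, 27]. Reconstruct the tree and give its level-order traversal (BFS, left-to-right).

Inorder:  [3, 14, 18, 21, 26, 27]
Preorder: [18, 14, 3, 26, 21, 27]
Algorithm: preorder visits root first, so consume preorder in order;
for each root, split the current inorder slice at that value into
left-subtree inorder and right-subtree inorder, then recurse.
Recursive splits:
  root=18; inorder splits into left=[3, 14], right=[21, 26, 27]
  root=14; inorder splits into left=[3], right=[]
  root=3; inorder splits into left=[], right=[]
  root=26; inorder splits into left=[21], right=[27]
  root=21; inorder splits into left=[], right=[]
  root=27; inorder splits into left=[], right=[]
Reconstructed level-order: [18, 14, 26, 3, 21, 27]


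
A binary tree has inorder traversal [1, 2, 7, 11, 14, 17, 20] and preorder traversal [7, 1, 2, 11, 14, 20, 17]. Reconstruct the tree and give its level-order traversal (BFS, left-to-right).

Inorder:  [1, 2, 7, 11, 14, 17, 20]
Preorder: [7, 1, 2, 11, 14, 20, 17]
Algorithm: preorder visits root first, so consume preorder in order;
for each root, split the current inorder slice at that value into
left-subtree inorder and right-subtree inorder, then recurse.
Recursive splits:
  root=7; inorder splits into left=[1, 2], right=[11, 14, 17, 20]
  root=1; inorder splits into left=[], right=[2]
  root=2; inorder splits into left=[], right=[]
  root=11; inorder splits into left=[], right=[14, 17, 20]
  root=14; inorder splits into left=[], right=[17, 20]
  root=20; inorder splits into left=[17], right=[]
  root=17; inorder splits into left=[], right=[]
Reconstructed level-order: [7, 1, 11, 2, 14, 20, 17]


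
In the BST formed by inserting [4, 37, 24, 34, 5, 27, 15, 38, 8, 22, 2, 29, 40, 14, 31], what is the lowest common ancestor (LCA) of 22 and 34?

Tree insertion order: [4, 37, 24, 34, 5, 27, 15, 38, 8, 22, 2, 29, 40, 14, 31]
Tree (level-order array): [4, 2, 37, None, None, 24, 38, 5, 34, None, 40, None, 15, 27, None, None, None, 8, 22, None, 29, None, 14, None, None, None, 31]
In a BST, the LCA of p=22, q=34 is the first node v on the
root-to-leaf path with p <= v <= q (go left if both < v, right if both > v).
Walk from root:
  at 4: both 22 and 34 > 4, go right
  at 37: both 22 and 34 < 37, go left
  at 24: 22 <= 24 <= 34, this is the LCA
LCA = 24


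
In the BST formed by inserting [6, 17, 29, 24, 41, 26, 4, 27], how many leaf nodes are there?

Tree built from: [6, 17, 29, 24, 41, 26, 4, 27]
Tree (level-order array): [6, 4, 17, None, None, None, 29, 24, 41, None, 26, None, None, None, 27]
Rule: A leaf has 0 children.
Per-node child counts:
  node 6: 2 child(ren)
  node 4: 0 child(ren)
  node 17: 1 child(ren)
  node 29: 2 child(ren)
  node 24: 1 child(ren)
  node 26: 1 child(ren)
  node 27: 0 child(ren)
  node 41: 0 child(ren)
Matching nodes: [4, 27, 41]
Count of leaf nodes: 3


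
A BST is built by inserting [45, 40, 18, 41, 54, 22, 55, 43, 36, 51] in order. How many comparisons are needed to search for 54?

Search path for 54: 45 -> 54
Found: True
Comparisons: 2


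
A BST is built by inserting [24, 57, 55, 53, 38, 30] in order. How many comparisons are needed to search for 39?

Search path for 39: 24 -> 57 -> 55 -> 53 -> 38
Found: False
Comparisons: 5


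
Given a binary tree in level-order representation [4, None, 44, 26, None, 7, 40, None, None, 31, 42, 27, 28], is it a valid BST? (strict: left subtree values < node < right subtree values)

Level-order array: [4, None, 44, 26, None, 7, 40, None, None, 31, 42, 27, 28]
Validate using subtree bounds (lo, hi): at each node, require lo < value < hi,
then recurse left with hi=value and right with lo=value.
Preorder trace (stopping at first violation):
  at node 4 with bounds (-inf, +inf): OK
  at node 44 with bounds (4, +inf): OK
  at node 26 with bounds (4, 44): OK
  at node 7 with bounds (4, 26): OK
  at node 40 with bounds (26, 44): OK
  at node 31 with bounds (26, 40): OK
  at node 27 with bounds (26, 31): OK
  at node 28 with bounds (31, 40): VIOLATION
Node 28 violates its bound: not (31 < 28 < 40).
Result: Not a valid BST


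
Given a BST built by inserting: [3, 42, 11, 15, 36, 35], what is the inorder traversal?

Tree insertion order: [3, 42, 11, 15, 36, 35]
Tree (level-order array): [3, None, 42, 11, None, None, 15, None, 36, 35]
Inorder traversal: [3, 11, 15, 35, 36, 42]


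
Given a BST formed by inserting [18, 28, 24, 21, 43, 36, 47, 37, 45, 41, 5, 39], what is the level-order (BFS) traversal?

Tree insertion order: [18, 28, 24, 21, 43, 36, 47, 37, 45, 41, 5, 39]
Tree (level-order array): [18, 5, 28, None, None, 24, 43, 21, None, 36, 47, None, None, None, 37, 45, None, None, 41, None, None, 39]
BFS from the root, enqueuing left then right child of each popped node:
  queue [18] -> pop 18, enqueue [5, 28], visited so far: [18]
  queue [5, 28] -> pop 5, enqueue [none], visited so far: [18, 5]
  queue [28] -> pop 28, enqueue [24, 43], visited so far: [18, 5, 28]
  queue [24, 43] -> pop 24, enqueue [21], visited so far: [18, 5, 28, 24]
  queue [43, 21] -> pop 43, enqueue [36, 47], visited so far: [18, 5, 28, 24, 43]
  queue [21, 36, 47] -> pop 21, enqueue [none], visited so far: [18, 5, 28, 24, 43, 21]
  queue [36, 47] -> pop 36, enqueue [37], visited so far: [18, 5, 28, 24, 43, 21, 36]
  queue [47, 37] -> pop 47, enqueue [45], visited so far: [18, 5, 28, 24, 43, 21, 36, 47]
  queue [37, 45] -> pop 37, enqueue [41], visited so far: [18, 5, 28, 24, 43, 21, 36, 47, 37]
  queue [45, 41] -> pop 45, enqueue [none], visited so far: [18, 5, 28, 24, 43, 21, 36, 47, 37, 45]
  queue [41] -> pop 41, enqueue [39], visited so far: [18, 5, 28, 24, 43, 21, 36, 47, 37, 45, 41]
  queue [39] -> pop 39, enqueue [none], visited so far: [18, 5, 28, 24, 43, 21, 36, 47, 37, 45, 41, 39]
Result: [18, 5, 28, 24, 43, 21, 36, 47, 37, 45, 41, 39]


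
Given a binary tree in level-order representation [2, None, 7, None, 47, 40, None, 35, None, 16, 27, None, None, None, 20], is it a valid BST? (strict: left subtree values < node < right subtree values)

Level-order array: [2, None, 7, None, 47, 40, None, 35, None, 16, 27, None, None, None, 20]
Validate using subtree bounds (lo, hi): at each node, require lo < value < hi,
then recurse left with hi=value and right with lo=value.
Preorder trace (stopping at first violation):
  at node 2 with bounds (-inf, +inf): OK
  at node 7 with bounds (2, +inf): OK
  at node 47 with bounds (7, +inf): OK
  at node 40 with bounds (7, 47): OK
  at node 35 with bounds (7, 40): OK
  at node 16 with bounds (7, 35): OK
  at node 27 with bounds (35, 40): VIOLATION
Node 27 violates its bound: not (35 < 27 < 40).
Result: Not a valid BST


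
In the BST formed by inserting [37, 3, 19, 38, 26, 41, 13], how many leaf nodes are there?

Tree built from: [37, 3, 19, 38, 26, 41, 13]
Tree (level-order array): [37, 3, 38, None, 19, None, 41, 13, 26]
Rule: A leaf has 0 children.
Per-node child counts:
  node 37: 2 child(ren)
  node 3: 1 child(ren)
  node 19: 2 child(ren)
  node 13: 0 child(ren)
  node 26: 0 child(ren)
  node 38: 1 child(ren)
  node 41: 0 child(ren)
Matching nodes: [13, 26, 41]
Count of leaf nodes: 3


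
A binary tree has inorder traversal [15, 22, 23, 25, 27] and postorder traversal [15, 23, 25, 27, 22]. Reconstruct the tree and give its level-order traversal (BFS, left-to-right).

Inorder:   [15, 22, 23, 25, 27]
Postorder: [15, 23, 25, 27, 22]
Algorithm: postorder visits root last, so walk postorder right-to-left;
each value is the root of the current inorder slice — split it at that
value, recurse on the right subtree first, then the left.
Recursive splits:
  root=22; inorder splits into left=[15], right=[23, 25, 27]
  root=27; inorder splits into left=[23, 25], right=[]
  root=25; inorder splits into left=[23], right=[]
  root=23; inorder splits into left=[], right=[]
  root=15; inorder splits into left=[], right=[]
Reconstructed level-order: [22, 15, 27, 25, 23]


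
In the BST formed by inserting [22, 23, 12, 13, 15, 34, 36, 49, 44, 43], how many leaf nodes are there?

Tree built from: [22, 23, 12, 13, 15, 34, 36, 49, 44, 43]
Tree (level-order array): [22, 12, 23, None, 13, None, 34, None, 15, None, 36, None, None, None, 49, 44, None, 43]
Rule: A leaf has 0 children.
Per-node child counts:
  node 22: 2 child(ren)
  node 12: 1 child(ren)
  node 13: 1 child(ren)
  node 15: 0 child(ren)
  node 23: 1 child(ren)
  node 34: 1 child(ren)
  node 36: 1 child(ren)
  node 49: 1 child(ren)
  node 44: 1 child(ren)
  node 43: 0 child(ren)
Matching nodes: [15, 43]
Count of leaf nodes: 2


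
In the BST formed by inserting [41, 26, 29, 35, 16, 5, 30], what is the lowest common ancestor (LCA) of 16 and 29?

Tree insertion order: [41, 26, 29, 35, 16, 5, 30]
Tree (level-order array): [41, 26, None, 16, 29, 5, None, None, 35, None, None, 30]
In a BST, the LCA of p=16, q=29 is the first node v on the
root-to-leaf path with p <= v <= q (go left if both < v, right if both > v).
Walk from root:
  at 41: both 16 and 29 < 41, go left
  at 26: 16 <= 26 <= 29, this is the LCA
LCA = 26


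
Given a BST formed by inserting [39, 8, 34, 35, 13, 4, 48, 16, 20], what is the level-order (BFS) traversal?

Tree insertion order: [39, 8, 34, 35, 13, 4, 48, 16, 20]
Tree (level-order array): [39, 8, 48, 4, 34, None, None, None, None, 13, 35, None, 16, None, None, None, 20]
BFS from the root, enqueuing left then right child of each popped node:
  queue [39] -> pop 39, enqueue [8, 48], visited so far: [39]
  queue [8, 48] -> pop 8, enqueue [4, 34], visited so far: [39, 8]
  queue [48, 4, 34] -> pop 48, enqueue [none], visited so far: [39, 8, 48]
  queue [4, 34] -> pop 4, enqueue [none], visited so far: [39, 8, 48, 4]
  queue [34] -> pop 34, enqueue [13, 35], visited so far: [39, 8, 48, 4, 34]
  queue [13, 35] -> pop 13, enqueue [16], visited so far: [39, 8, 48, 4, 34, 13]
  queue [35, 16] -> pop 35, enqueue [none], visited so far: [39, 8, 48, 4, 34, 13, 35]
  queue [16] -> pop 16, enqueue [20], visited so far: [39, 8, 48, 4, 34, 13, 35, 16]
  queue [20] -> pop 20, enqueue [none], visited so far: [39, 8, 48, 4, 34, 13, 35, 16, 20]
Result: [39, 8, 48, 4, 34, 13, 35, 16, 20]


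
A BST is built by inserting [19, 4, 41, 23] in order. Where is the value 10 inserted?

Starting tree (level order): [19, 4, 41, None, None, 23]
Insertion path: 19 -> 4
Result: insert 10 as right child of 4
Final tree (level order): [19, 4, 41, None, 10, 23]


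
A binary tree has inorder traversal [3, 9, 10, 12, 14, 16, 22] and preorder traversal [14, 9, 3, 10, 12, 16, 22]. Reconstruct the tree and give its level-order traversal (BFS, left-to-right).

Inorder:  [3, 9, 10, 12, 14, 16, 22]
Preorder: [14, 9, 3, 10, 12, 16, 22]
Algorithm: preorder visits root first, so consume preorder in order;
for each root, split the current inorder slice at that value into
left-subtree inorder and right-subtree inorder, then recurse.
Recursive splits:
  root=14; inorder splits into left=[3, 9, 10, 12], right=[16, 22]
  root=9; inorder splits into left=[3], right=[10, 12]
  root=3; inorder splits into left=[], right=[]
  root=10; inorder splits into left=[], right=[12]
  root=12; inorder splits into left=[], right=[]
  root=16; inorder splits into left=[], right=[22]
  root=22; inorder splits into left=[], right=[]
Reconstructed level-order: [14, 9, 16, 3, 10, 22, 12]
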